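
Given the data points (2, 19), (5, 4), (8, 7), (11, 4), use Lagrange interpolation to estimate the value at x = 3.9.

Lagrange interpolation formula:
P(x) = Σ yᵢ × Lᵢ(x)
where Lᵢ(x) = Π_{j≠i} (x - xⱼ)/(xᵢ - xⱼ)

L_0(3.9) = (3.9 - 5)/(2 - 5) × (3.9 - 8)/(2 - 8) × (3.9 - 11)/(2 - 11) = 0.197660
L_1(3.9) = (3.9 - 2)/(5 - 2) × (3.9 - 8)/(5 - 8) × (3.9 - 11)/(5 - 11) = 1.024241
L_2(3.9) = (3.9 - 2)/(8 - 2) × (3.9 - 5)/(8 - 5) × (3.9 - 11)/(8 - 11) = -0.274796
L_3(3.9) = (3.9 - 2)/(11 - 2) × (3.9 - 5)/(11 - 5) × (3.9 - 8)/(11 - 8) = 0.052895

P(3.9) = 19×L_0(3.9) + 4×L_1(3.9) + 7×L_2(3.9) + 4×L_3(3.9)
P(3.9) = 6.140519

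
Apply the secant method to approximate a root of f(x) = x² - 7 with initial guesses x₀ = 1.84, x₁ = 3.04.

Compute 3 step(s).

f(x) = x² - 7
x₀ = 1.84, x₁ = 3.04

Secant formula: x_{n+1} = x_n - f(x_n)(x_n - x_{n-1})/(f(x_n) - f(x_{n-1}))

Iteration 1:
  f(1.840000) = -3.614400
  f(3.040000) = 2.241600
  x_2 = 3.040000 - 2.241600×(3.040000 - 1.840000)/(2.241600 - (-3.614400))
       = 2.580656
Iteration 2:
  f(3.040000) = 2.241600
  f(2.580656) = -0.340216
  x_3 = 2.580656 - (-0.340216)×(2.580656 - 3.040000)/(-0.340216 - 2.241600)
       = 2.641185
Iteration 3:
  f(2.580656) = -0.340216
  f(2.641185) = -0.024140
  x_4 = 2.641185 - (-0.024140)×(2.641185 - 2.580656)/(-0.024140 - (-0.340216))
       = 2.645808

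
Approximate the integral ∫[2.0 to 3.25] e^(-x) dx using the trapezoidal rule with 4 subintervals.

f(x) = e^(-x)
a = 2.0, b = 3.25, n = 4
h = (b - a)/n = 0.312500

Trapezoidal rule: (h/2)[f(x₀) + 2f(x₁) + 2f(x₂) + ... + f(xₙ)]

x_0 = 2.0000, f(x_0) = 0.135335, coefficient = 1
x_1 = 2.3125, f(x_1) = 0.099013, coefficient = 2
x_2 = 2.6250, f(x_2) = 0.072440, coefficient = 2
x_3 = 2.9375, f(x_3) = 0.052998, coefficient = 2
x_4 = 3.2500, f(x_4) = 0.038774, coefficient = 1

I ≈ (0.312500/2) × 0.623012 = 0.097346
Exact value: 0.096561
Error: 0.000785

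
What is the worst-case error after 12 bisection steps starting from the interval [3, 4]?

Bisection error bound: |error| ≤ (b-a)/2^n
|error| ≤ (4 - 3)/2^12 = 1/2^12
|error| ≤ 0.0002441406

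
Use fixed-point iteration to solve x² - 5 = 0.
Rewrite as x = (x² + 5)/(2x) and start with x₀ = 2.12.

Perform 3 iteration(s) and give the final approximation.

Equation: x² - 5 = 0
Fixed-point form: x = (x² + 5)/(2x)
x₀ = 2.12

x_1 = g(2.120000) = 2.239245
x_2 = g(2.239245) = 2.236070
x_3 = g(2.236070) = 2.236068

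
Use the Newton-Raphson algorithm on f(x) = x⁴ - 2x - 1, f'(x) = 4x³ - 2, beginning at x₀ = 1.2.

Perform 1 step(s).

f(x) = x⁴ - 2x - 1
f'(x) = 4x³ - 2
x₀ = 1.2

Newton-Raphson formula: x_{n+1} = x_n - f(x_n)/f'(x_n)

Iteration 1:
  f(1.200000) = -1.326400
  f'(1.200000) = 4.912000
  x_1 = 1.200000 - (-1.326400)/4.912000 = 1.470033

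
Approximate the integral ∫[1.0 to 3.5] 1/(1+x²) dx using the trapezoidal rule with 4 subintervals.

f(x) = 1/(1+x²)
a = 1.0, b = 3.5, n = 4
h = (b - a)/n = 0.625000

Trapezoidal rule: (h/2)[f(x₀) + 2f(x₁) + 2f(x₂) + ... + f(xₙ)]

x_0 = 1.0000, f(x_0) = 0.500000, coefficient = 1
x_1 = 1.6250, f(x_1) = 0.274678, coefficient = 2
x_2 = 2.2500, f(x_2) = 0.164948, coefficient = 2
x_3 = 2.8750, f(x_3) = 0.107926, coefficient = 2
x_4 = 3.5000, f(x_4) = 0.075472, coefficient = 1

I ≈ (0.625000/2) × 1.670576 = 0.522055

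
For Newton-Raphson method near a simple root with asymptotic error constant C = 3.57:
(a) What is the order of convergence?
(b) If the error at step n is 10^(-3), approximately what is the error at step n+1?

(a) Newton-Raphson has quadratic (order 2) convergence near simple roots.
    This means |e_{n+1}| ≈ C|e_n|².

(b) With |e_n| = 10^(-3) and C = 3.57:
    |e_{n+1}| ≈ 3.57 × (10^(-3))² = 3.57 × 10^(-6)

(a) 2 (quadratic); (b) |e_{n+1}| ≈ 3.570e-06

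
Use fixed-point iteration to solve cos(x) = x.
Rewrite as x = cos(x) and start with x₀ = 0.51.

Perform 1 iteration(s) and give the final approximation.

Equation: cos(x) = x
Fixed-point form: x = cos(x)
x₀ = 0.51

x_1 = g(0.510000) = 0.872745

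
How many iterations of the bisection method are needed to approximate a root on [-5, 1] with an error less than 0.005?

We need (b-a)/2^n ≤ 0.005
(1 - (-5))/2^n ≤ 0.005
6/2^n ≤ 0.005
2^n ≥ 1200
n ≥ log₂(1200) = 10.23
n ≥ 11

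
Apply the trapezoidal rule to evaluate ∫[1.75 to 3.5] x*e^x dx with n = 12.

f(x) = x*e^x
a = 1.75, b = 3.5, n = 12
h = (b - a)/n = 0.145833

Trapezoidal rule: (h/2)[f(x₀) + 2f(x₁) + 2f(x₂) + ... + f(xₙ)]

x_0 = 1.7500, f(x_0) = 10.070555, coefficient = 1
x_1 = 1.8958, f(x_1) = 12.622638, coefficient = 2
x_2 = 2.0417, f(x_2) = 15.727852, coefficient = 2
x_3 = 2.1875, f(x_3) = 19.496975, coefficient = 2
x_4 = 2.3333, f(x_4) = 24.061937, coefficient = 2
x_5 = 2.4792, f(x_5) = 29.579725, coefficient = 2
x_6 = 2.6250, f(x_6) = 36.237007, coefficient = 2
x_7 = 2.7708, f(x_7) = 44.255579, coefficient = 2
x_8 = 2.9167, f(x_8) = 53.898793, coefficient = 2
x_9 = 3.0625, f(x_9) = 65.479137, coefficient = 2
x_10 = 3.2083, f(x_10) = 79.367179, coefficient = 2
x_11 = 3.3542, f(x_11) = 96.002096, coefficient = 2
x_12 = 3.5000, f(x_12) = 115.904082, coefficient = 1

I ≈ (0.145833/2) × 1079.432471 = 78.708618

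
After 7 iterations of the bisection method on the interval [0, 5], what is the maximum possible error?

Bisection error bound: |error| ≤ (b-a)/2^n
|error| ≤ (5 - 0)/2^7 = 5/2^7
|error| ≤ 0.0390625000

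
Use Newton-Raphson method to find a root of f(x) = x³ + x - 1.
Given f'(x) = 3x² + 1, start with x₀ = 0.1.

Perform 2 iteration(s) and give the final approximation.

f(x) = x³ + x - 1
f'(x) = 3x² + 1
x₀ = 0.1

Newton-Raphson formula: x_{n+1} = x_n - f(x_n)/f'(x_n)

Iteration 1:
  f(0.100000) = -0.899000
  f'(0.100000) = 1.030000
  x_1 = 0.100000 - (-0.899000)/1.030000 = 0.972816
Iteration 2:
  f(0.972816) = 0.893459
  f'(0.972816) = 3.839110
  x_2 = 0.972816 - 0.893459/3.839110 = 0.740090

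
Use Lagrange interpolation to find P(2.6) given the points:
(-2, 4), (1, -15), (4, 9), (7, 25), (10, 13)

Lagrange interpolation formula:
P(x) = Σ yᵢ × Lᵢ(x)
where Lᵢ(x) = Π_{j≠i} (x - xⱼ)/(xᵢ - xⱼ)

L_0(2.6) = (2.6 - 1)/(-2 - 1) × (2.6 - 4)/(-2 - 4) × (2.6 - 7)/(-2 - 7) × (2.6 - 10)/(-2 - 10) = -0.037518
L_1(2.6) = (2.6 - (-2))/(1 - (-2)) × (2.6 - 4)/(1 - 4) × (2.6 - 7)/(1 - 7) × (2.6 - 10)/(1 - 10) = 0.431453
L_2(2.6) = (2.6 - (-2))/(4 - (-2)) × (2.6 - 1)/(4 - 1) × (2.6 - 7)/(4 - 7) × (2.6 - 10)/(4 - 10) = 0.739635
L_3(2.6) = (2.6 - (-2))/(7 - (-2)) × (2.6 - 1)/(7 - 1) × (2.6 - 4)/(7 - 4) × (2.6 - 10)/(7 - 10) = -0.156892
L_4(2.6) = (2.6 - (-2))/(10 - (-2)) × (2.6 - 1)/(10 - 1) × (2.6 - 4)/(10 - 4) × (2.6 - 7)/(10 - 7) = 0.023322

P(2.6) = 4×L_0(2.6) + (-15)×L_1(2.6) + 9×L_2(2.6) + 25×L_3(2.6) + 13×L_4(2.6)
P(2.6) = -3.584283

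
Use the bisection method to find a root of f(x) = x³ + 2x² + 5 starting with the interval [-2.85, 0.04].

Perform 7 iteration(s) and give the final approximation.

f(x) = x³ + 2x² + 5
Initial interval: [-2.85, 0.04]

Iteration 1:
  c_1 = (-2.850000 + 0.040000)/2 = -1.405000
  f(c_1) = f(-1.405000) = 6.174545
  f(a) × f(c) < 0, new interval: [-2.850000, -1.405000]
Iteration 2:
  c_2 = (-2.850000 + (-1.405000))/2 = -2.127500
  f(c_2) = f(-2.127500) = 4.422902
  f(a) × f(c) < 0, new interval: [-2.850000, -2.127500]
Iteration 3:
  c_3 = (-2.850000 + (-2.127500))/2 = -2.488750
  f(c_3) = f(-2.488750) = 1.972743
  f(a) × f(c) < 0, new interval: [-2.850000, -2.488750]
Iteration 4:
  c_4 = (-2.850000 + (-2.488750))/2 = -2.669375
  f(c_4) = f(-2.669375) = 0.230326
  f(a) × f(c) < 0, new interval: [-2.850000, -2.669375]
Iteration 5:
  c_5 = (-2.850000 + (-2.669375))/2 = -2.759688
  f(c_5) = f(-2.759688) = -0.785685
  f(a) × f(c) ≥ 0, new interval: [-2.759688, -2.669375]
Iteration 6:
  c_6 = (-2.759688 + (-2.669375))/2 = -2.714531
  f(c_6) = f(-2.714531) = -0.265152
  f(a) × f(c) ≥ 0, new interval: [-2.714531, -2.669375]
Iteration 7:
  c_7 = (-2.714531 + (-2.669375))/2 = -2.691953
  f(c_7) = f(-2.691953) = -0.014316
  f(a) × f(c) ≥ 0, new interval: [-2.691953, -2.669375]

After 7 iteration(s), the approximation is c_7 = -2.691953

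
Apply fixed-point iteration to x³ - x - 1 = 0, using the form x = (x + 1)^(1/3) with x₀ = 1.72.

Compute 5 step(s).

Equation: x³ - x - 1 = 0
Fixed-point form: x = (x + 1)^(1/3)
x₀ = 1.72

x_1 = g(1.720000) = 1.395906
x_2 = g(1.395906) = 1.338104
x_3 = g(1.338104) = 1.327256
x_4 = g(1.327256) = 1.325200
x_5 = g(1.325200) = 1.324809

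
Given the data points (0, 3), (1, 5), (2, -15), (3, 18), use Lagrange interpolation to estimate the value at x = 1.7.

Lagrange interpolation formula:
P(x) = Σ yᵢ × Lᵢ(x)
where Lᵢ(x) = Π_{j≠i} (x - xⱼ)/(xᵢ - xⱼ)

L_0(1.7) = (1.7 - 1)/(0 - 1) × (1.7 - 2)/(0 - 2) × (1.7 - 3)/(0 - 3) = -0.045500
L_1(1.7) = (1.7 - 0)/(1 - 0) × (1.7 - 2)/(1 - 2) × (1.7 - 3)/(1 - 3) = 0.331500
L_2(1.7) = (1.7 - 0)/(2 - 0) × (1.7 - 1)/(2 - 1) × (1.7 - 3)/(2 - 3) = 0.773500
L_3(1.7) = (1.7 - 0)/(3 - 0) × (1.7 - 1)/(3 - 1) × (1.7 - 2)/(3 - 2) = -0.059500

P(1.7) = 3×L_0(1.7) + 5×L_1(1.7) + (-15)×L_2(1.7) + 18×L_3(1.7)
P(1.7) = -11.152500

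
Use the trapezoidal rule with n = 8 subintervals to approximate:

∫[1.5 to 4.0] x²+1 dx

f(x) = x²+1
a = 1.5, b = 4.0, n = 8
h = (b - a)/n = 0.312500

Trapezoidal rule: (h/2)[f(x₀) + 2f(x₁) + 2f(x₂) + ... + f(xₙ)]

x_0 = 1.5000, f(x_0) = 3.250000, coefficient = 1
x_1 = 1.8125, f(x_1) = 4.285156, coefficient = 2
x_2 = 2.1250, f(x_2) = 5.515625, coefficient = 2
x_3 = 2.4375, f(x_3) = 6.941406, coefficient = 2
x_4 = 2.7500, f(x_4) = 8.562500, coefficient = 2
x_5 = 3.0625, f(x_5) = 10.378906, coefficient = 2
x_6 = 3.3750, f(x_6) = 12.390625, coefficient = 2
x_7 = 3.6875, f(x_7) = 14.597656, coefficient = 2
x_8 = 4.0000, f(x_8) = 17.000000, coefficient = 1

I ≈ (0.312500/2) × 145.593750 = 22.749023
Exact value: 22.708333
Error: 0.040690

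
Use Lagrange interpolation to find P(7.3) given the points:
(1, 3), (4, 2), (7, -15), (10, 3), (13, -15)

Lagrange interpolation formula:
P(x) = Σ yᵢ × Lᵢ(x)
where Lᵢ(x) = Π_{j≠i} (x - xⱼ)/(xᵢ - xⱼ)

L_0(7.3) = (7.3 - 4)/(1 - 4) × (7.3 - 7)/(1 - 7) × (7.3 - 10)/(1 - 10) × (7.3 - 13)/(1 - 13) = 0.007837
L_1(7.3) = (7.3 - 1)/(4 - 1) × (7.3 - 7)/(4 - 7) × (7.3 - 10)/(4 - 10) × (7.3 - 13)/(4 - 13) = -0.059850
L_2(7.3) = (7.3 - 1)/(7 - 1) × (7.3 - 4)/(7 - 4) × (7.3 - 10)/(7 - 10) × (7.3 - 13)/(7 - 13) = 0.987525
L_3(7.3) = (7.3 - 1)/(10 - 1) × (7.3 - 4)/(10 - 4) × (7.3 - 7)/(10 - 7) × (7.3 - 13)/(10 - 13) = 0.073150
L_4(7.3) = (7.3 - 1)/(13 - 1) × (7.3 - 4)/(13 - 4) × (7.3 - 7)/(13 - 7) × (7.3 - 10)/(13 - 10) = -0.008662

P(7.3) = 3×L_0(7.3) + 2×L_1(7.3) + (-15)×L_2(7.3) + 3×L_3(7.3) + (-15)×L_4(7.3)
P(7.3) = -14.559675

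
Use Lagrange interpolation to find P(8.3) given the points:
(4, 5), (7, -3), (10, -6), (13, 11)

Lagrange interpolation formula:
P(x) = Σ yᵢ × Lᵢ(x)
where Lᵢ(x) = Π_{j≠i} (x - xⱼ)/(xᵢ - xⱼ)

L_0(8.3) = (8.3 - 7)/(4 - 7) × (8.3 - 10)/(4 - 10) × (8.3 - 13)/(4 - 13) = -0.064117
L_1(8.3) = (8.3 - 4)/(7 - 4) × (8.3 - 10)/(7 - 10) × (8.3 - 13)/(7 - 13) = 0.636241
L_2(8.3) = (8.3 - 4)/(10 - 4) × (8.3 - 7)/(10 - 7) × (8.3 - 13)/(10 - 13) = 0.486537
L_3(8.3) = (8.3 - 4)/(13 - 4) × (8.3 - 7)/(13 - 7) × (8.3 - 10)/(13 - 10) = -0.058660

P(8.3) = 5×L_0(8.3) + (-3)×L_1(8.3) + (-6)×L_2(8.3) + 11×L_3(8.3)
P(8.3) = -5.793796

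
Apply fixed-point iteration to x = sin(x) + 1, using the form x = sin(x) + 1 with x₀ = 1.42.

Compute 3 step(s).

Equation: x = sin(x) + 1
Fixed-point form: x = sin(x) + 1
x₀ = 1.42

x_1 = g(1.420000) = 1.988652
x_2 = g(1.988652) = 1.913961
x_3 = g(1.913961) = 1.941694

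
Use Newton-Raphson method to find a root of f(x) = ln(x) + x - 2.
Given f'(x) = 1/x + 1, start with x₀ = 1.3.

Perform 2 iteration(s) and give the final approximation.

f(x) = ln(x) + x - 2
f'(x) = 1/x + 1
x₀ = 1.3

Newton-Raphson formula: x_{n+1} = x_n - f(x_n)/f'(x_n)

Iteration 1:
  f(1.300000) = -0.437636
  f'(1.300000) = 1.769231
  x_1 = 1.300000 - (-0.437636)/1.769231 = 1.547359
Iteration 2:
  f(1.547359) = -0.016091
  f'(1.547359) = 1.646262
  x_2 = 1.547359 - (-0.016091)/1.646262 = 1.557134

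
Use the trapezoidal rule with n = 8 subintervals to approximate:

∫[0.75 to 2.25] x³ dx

f(x) = x³
a = 0.75, b = 2.25, n = 8
h = (b - a)/n = 0.187500

Trapezoidal rule: (h/2)[f(x₀) + 2f(x₁) + 2f(x₂) + ... + f(xₙ)]

x_0 = 0.7500, f(x_0) = 0.421875, coefficient = 1
x_1 = 0.9375, f(x_1) = 0.823975, coefficient = 2
x_2 = 1.1250, f(x_2) = 1.423828, coefficient = 2
x_3 = 1.3125, f(x_3) = 2.260986, coefficient = 2
x_4 = 1.5000, f(x_4) = 3.375000, coefficient = 2
x_5 = 1.6875, f(x_5) = 4.805420, coefficient = 2
x_6 = 1.8750, f(x_6) = 6.591797, coefficient = 2
x_7 = 2.0625, f(x_7) = 8.773682, coefficient = 2
x_8 = 2.2500, f(x_8) = 11.390625, coefficient = 1

I ≈ (0.187500/2) × 67.921875 = 6.367676
Exact value: 6.328125
Error: 0.039551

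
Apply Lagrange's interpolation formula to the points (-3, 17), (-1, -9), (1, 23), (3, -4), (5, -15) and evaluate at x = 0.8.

Lagrange interpolation formula:
P(x) = Σ yᵢ × Lᵢ(x)
where Lᵢ(x) = Π_{j≠i} (x - xⱼ)/(xᵢ - xⱼ)

L_0(0.8) = (0.8 - (-1))/(-3 - (-1)) × (0.8 - 1)/(-3 - 1) × (0.8 - 3)/(-3 - 3) × (0.8 - 5)/(-3 - 5) = -0.008662
L_1(0.8) = (0.8 - (-3))/(-1 - (-3)) × (0.8 - 1)/(-1 - 1) × (0.8 - 3)/(-1 - 3) × (0.8 - 5)/(-1 - 5) = 0.073150
L_2(0.8) = (0.8 - (-3))/(1 - (-3)) × (0.8 - (-1))/(1 - (-1)) × (0.8 - 3)/(1 - 3) × (0.8 - 5)/(1 - 5) = 0.987525
L_3(0.8) = (0.8 - (-3))/(3 - (-3)) × (0.8 - (-1))/(3 - (-1)) × (0.8 - 1)/(3 - 1) × (0.8 - 5)/(3 - 5) = -0.059850
L_4(0.8) = (0.8 - (-3))/(5 - (-3)) × (0.8 - (-1))/(5 - (-1)) × (0.8 - 1)/(5 - 1) × (0.8 - 3)/(5 - 3) = 0.007837

P(0.8) = 17×L_0(0.8) + (-9)×L_1(0.8) + 23×L_2(0.8) + (-4)×L_3(0.8) + (-15)×L_4(0.8)
P(0.8) = 22.029300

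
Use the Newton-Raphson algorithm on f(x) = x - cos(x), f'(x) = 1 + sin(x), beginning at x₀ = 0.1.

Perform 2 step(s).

f(x) = x - cos(x)
f'(x) = 1 + sin(x)
x₀ = 0.1

Newton-Raphson formula: x_{n+1} = x_n - f(x_n)/f'(x_n)

Iteration 1:
  f(0.100000) = -0.895004
  f'(0.100000) = 1.099833
  x_1 = 0.100000 - (-0.895004)/1.099833 = 0.913763
Iteration 2:
  f(0.913763) = 0.302993
  f'(0.913763) = 1.791808
  x_2 = 0.913763 - 0.302993/1.791808 = 0.744664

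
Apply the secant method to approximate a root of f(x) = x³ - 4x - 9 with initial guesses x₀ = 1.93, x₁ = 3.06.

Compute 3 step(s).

f(x) = x³ - 4x - 9
x₀ = 1.93, x₁ = 3.06

Secant formula: x_{n+1} = x_n - f(x_n)(x_n - x_{n-1})/(f(x_n) - f(x_{n-1}))

Iteration 1:
  f(1.930000) = -9.530943
  f(3.060000) = 7.412616
  x_2 = 3.060000 - 7.412616×(3.060000 - 1.930000)/(7.412616 - (-9.530943))
       = 2.565638
Iteration 2:
  f(3.060000) = 7.412616
  f(2.565638) = -2.374248
  x_3 = 2.565638 - (-2.374248)×(2.565638 - 3.060000)/(-2.374248 - 7.412616)
       = 2.685568
Iteration 3:
  f(2.565638) = -2.374248
  f(2.685568) = -0.373220
  x_4 = 2.685568 - (-0.373220)×(2.685568 - 2.565638)/(-0.373220 - (-2.374248))
       = 2.707936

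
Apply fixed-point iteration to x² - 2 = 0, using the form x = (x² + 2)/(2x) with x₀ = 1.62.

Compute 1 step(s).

Equation: x² - 2 = 0
Fixed-point form: x = (x² + 2)/(2x)
x₀ = 1.62

x_1 = g(1.620000) = 1.427284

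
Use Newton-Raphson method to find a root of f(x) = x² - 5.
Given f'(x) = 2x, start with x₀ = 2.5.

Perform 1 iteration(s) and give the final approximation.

f(x) = x² - 5
f'(x) = 2x
x₀ = 2.5

Newton-Raphson formula: x_{n+1} = x_n - f(x_n)/f'(x_n)

Iteration 1:
  f(2.500000) = 1.250000
  f'(2.500000) = 5.000000
  x_1 = 2.500000 - 1.250000/5.000000 = 2.250000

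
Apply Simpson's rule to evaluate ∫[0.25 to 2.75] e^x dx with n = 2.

f(x) = e^x
a = 0.25, b = 2.75, n = 2
h = (b - a)/n = 1.250000

Simpson's rule: (h/3)[f(x₀) + 4f(x₁) + 2f(x₂) + ... + f(xₙ)]

x_0 = 0.2500, f(x_0) = 1.284025, coefficient = 1
x_1 = 1.5000, f(x_1) = 4.481689, coefficient = 4
x_2 = 2.7500, f(x_2) = 15.642632, coefficient = 1

I ≈ (1.250000/3) × 34.853414 = 14.522256
Exact value: 14.358606
Error: 0.163649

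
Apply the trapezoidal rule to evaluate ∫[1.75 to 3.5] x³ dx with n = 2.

f(x) = x³
a = 1.75, b = 3.5, n = 2
h = (b - a)/n = 0.875000

Trapezoidal rule: (h/2)[f(x₀) + 2f(x₁) + 2f(x₂) + ... + f(xₙ)]

x_0 = 1.7500, f(x_0) = 5.359375, coefficient = 1
x_1 = 2.6250, f(x_1) = 18.087891, coefficient = 2
x_2 = 3.5000, f(x_2) = 42.875000, coefficient = 1

I ≈ (0.875000/2) × 84.410156 = 36.929443
Exact value: 35.170898
Error: 1.758545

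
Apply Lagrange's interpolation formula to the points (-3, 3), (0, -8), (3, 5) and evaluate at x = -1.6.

Lagrange interpolation formula:
P(x) = Σ yᵢ × Lᵢ(x)
where Lᵢ(x) = Π_{j≠i} (x - xⱼ)/(xᵢ - xⱼ)

L_0(-1.6) = (-1.6 - 0)/(-3 - 0) × (-1.6 - 3)/(-3 - 3) = 0.408889
L_1(-1.6) = (-1.6 - (-3))/(0 - (-3)) × (-1.6 - 3)/(0 - 3) = 0.715556
L_2(-1.6) = (-1.6 - (-3))/(3 - (-3)) × (-1.6 - 0)/(3 - 0) = -0.124444

P(-1.6) = 3×L_0(-1.6) + (-8)×L_1(-1.6) + 5×L_2(-1.6)
P(-1.6) = -5.120000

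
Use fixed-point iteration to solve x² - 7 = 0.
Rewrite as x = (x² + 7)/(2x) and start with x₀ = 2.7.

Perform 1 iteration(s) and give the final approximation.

Equation: x² - 7 = 0
Fixed-point form: x = (x² + 7)/(2x)
x₀ = 2.7

x_1 = g(2.700000) = 2.646296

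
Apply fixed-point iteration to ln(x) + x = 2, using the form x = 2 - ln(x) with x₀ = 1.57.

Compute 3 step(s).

Equation: ln(x) + x = 2
Fixed-point form: x = 2 - ln(x)
x₀ = 1.57

x_1 = g(1.570000) = 1.548924
x_2 = g(1.548924) = 1.562439
x_3 = g(1.562439) = 1.553752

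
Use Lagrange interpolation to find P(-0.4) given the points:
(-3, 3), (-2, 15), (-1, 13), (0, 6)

Lagrange interpolation formula:
P(x) = Σ yᵢ × Lᵢ(x)
where Lᵢ(x) = Π_{j≠i} (x - xⱼ)/(xᵢ - xⱼ)

L_0(-0.4) = (-0.4 - (-2))/(-3 - (-2)) × (-0.4 - (-1))/(-3 - (-1)) × (-0.4 - 0)/(-3 - 0) = 0.064000
L_1(-0.4) = (-0.4 - (-3))/(-2 - (-3)) × (-0.4 - (-1))/(-2 - (-1)) × (-0.4 - 0)/(-2 - 0) = -0.312000
L_2(-0.4) = (-0.4 - (-3))/(-1 - (-3)) × (-0.4 - (-2))/(-1 - (-2)) × (-0.4 - 0)/(-1 - 0) = 0.832000
L_3(-0.4) = (-0.4 - (-3))/(0 - (-3)) × (-0.4 - (-2))/(0 - (-2)) × (-0.4 - (-1))/(0 - (-1)) = 0.416000

P(-0.4) = 3×L_0(-0.4) + 15×L_1(-0.4) + 13×L_2(-0.4) + 6×L_3(-0.4)
P(-0.4) = 8.824000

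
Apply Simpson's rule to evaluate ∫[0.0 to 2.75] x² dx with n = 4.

f(x) = x²
a = 0.0, b = 2.75, n = 4
h = (b - a)/n = 0.687500

Simpson's rule: (h/3)[f(x₀) + 4f(x₁) + 2f(x₂) + ... + f(xₙ)]

x_0 = 0.0000, f(x_0) = 0.000000, coefficient = 1
x_1 = 0.6875, f(x_1) = 0.472656, coefficient = 4
x_2 = 1.3750, f(x_2) = 1.890625, coefficient = 2
x_3 = 2.0625, f(x_3) = 4.253906, coefficient = 4
x_4 = 2.7500, f(x_4) = 7.562500, coefficient = 1

I ≈ (0.687500/3) × 30.250000 = 6.932292
Exact value: 6.932292
Error: 0.000000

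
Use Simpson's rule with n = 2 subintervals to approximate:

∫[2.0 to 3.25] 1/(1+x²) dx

f(x) = 1/(1+x²)
a = 2.0, b = 3.25, n = 2
h = (b - a)/n = 0.625000

Simpson's rule: (h/3)[f(x₀) + 4f(x₁) + 2f(x₂) + ... + f(xₙ)]

x_0 = 2.0000, f(x_0) = 0.200000, coefficient = 1
x_1 = 2.6250, f(x_1) = 0.126733, coefficient = 4
x_2 = 3.2500, f(x_2) = 0.086486, coefficient = 1

I ≈ (0.625000/3) × 0.793417 = 0.165295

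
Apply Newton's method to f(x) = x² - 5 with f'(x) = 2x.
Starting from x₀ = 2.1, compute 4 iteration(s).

f(x) = x² - 5
f'(x) = 2x
x₀ = 2.1

Newton-Raphson formula: x_{n+1} = x_n - f(x_n)/f'(x_n)

Iteration 1:
  f(2.100000) = -0.590000
  f'(2.100000) = 4.200000
  x_1 = 2.100000 - (-0.590000)/4.200000 = 2.240476
Iteration 2:
  f(2.240476) = 0.019734
  f'(2.240476) = 4.480952
  x_2 = 2.240476 - 0.019734/4.480952 = 2.236072
Iteration 3:
  f(2.236072) = 0.000019
  f'(2.236072) = 4.472145
  x_3 = 2.236072 - 0.000019/4.472145 = 2.236068
Iteration 4:
  f(2.236068) = 0.000000
  f'(2.236068) = 4.472136
  x_4 = 2.236068 - 0.000000/4.472136 = 2.236068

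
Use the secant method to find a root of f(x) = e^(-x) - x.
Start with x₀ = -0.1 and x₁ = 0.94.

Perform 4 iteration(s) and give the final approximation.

f(x) = e^(-x) - x
x₀ = -0.1, x₁ = 0.94

Secant formula: x_{n+1} = x_n - f(x_n)(x_n - x_{n-1})/(f(x_n) - f(x_{n-1}))

Iteration 1:
  f(-0.100000) = 1.205171
  f(0.940000) = -0.549372
  x_2 = 0.940000 - (-0.549372)×(0.940000 - (-0.100000))/(-0.549372 - 1.205171)
       = 0.614361
Iteration 2:
  f(0.940000) = -0.549372
  f(0.614361) = -0.073375
  x_3 = 0.614361 - (-0.073375)×(0.614361 - 0.940000)/(-0.073375 - (-0.549372))
       = 0.564164
Iteration 3:
  f(0.614361) = -0.073375
  f(0.564164) = 0.004671
  x_4 = 0.564164 - 0.004671×(0.564164 - 0.614361)/(0.004671 - (-0.073375))
       = 0.567169
Iteration 4:
  f(0.564164) = 0.004671
  f(0.567169) = -0.000040
  x_5 = 0.567169 - (-0.000040)×(0.567169 - 0.564164)/(-0.000040 - 0.004671)
       = 0.567143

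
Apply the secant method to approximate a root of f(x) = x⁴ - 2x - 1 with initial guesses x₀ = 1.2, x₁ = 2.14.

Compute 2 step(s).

f(x) = x⁴ - 2x - 1
x₀ = 1.2, x₁ = 2.14

Secant formula: x_{n+1} = x_n - f(x_n)(x_n - x_{n-1})/(f(x_n) - f(x_{n-1}))

Iteration 1:
  f(1.200000) = -1.326400
  f(2.140000) = 15.692736
  x_2 = 2.140000 - 15.692736×(2.140000 - 1.200000)/(15.692736 - (-1.326400))
       = 1.273260
Iteration 2:
  f(2.140000) = 15.692736
  f(1.273260) = -0.918262
  x_3 = 1.273260 - (-0.918262)×(1.273260 - 2.140000)/(-0.918262 - 15.692736)
       = 1.321173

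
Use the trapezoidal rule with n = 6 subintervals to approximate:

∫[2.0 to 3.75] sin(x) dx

f(x) = sin(x)
a = 2.0, b = 3.75, n = 6
h = (b - a)/n = 0.291667

Trapezoidal rule: (h/2)[f(x₀) + 2f(x₁) + 2f(x₂) + ... + f(xₙ)]

x_0 = 2.0000, f(x_0) = 0.909297, coefficient = 1
x_1 = 2.2917, f(x_1) = 0.751232, coefficient = 2
x_2 = 2.5833, f(x_2) = 0.529711, coefficient = 2
x_3 = 2.8750, f(x_3) = 0.263446, coefficient = 2
x_4 = 3.1667, f(x_4) = -0.025071, coefficient = 2
x_5 = 3.4583, f(x_5) = -0.311471, coefficient = 2
x_6 = 3.7500, f(x_6) = -0.571561, coefficient = 1

I ≈ (0.291667/2) × 2.753428 = 0.401542
Exact value: 0.404413
Error: 0.002871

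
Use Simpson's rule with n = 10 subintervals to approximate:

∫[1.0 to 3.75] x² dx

f(x) = x²
a = 1.0, b = 3.75, n = 10
h = (b - a)/n = 0.275000

Simpson's rule: (h/3)[f(x₀) + 4f(x₁) + 2f(x₂) + ... + f(xₙ)]

x_0 = 1.0000, f(x_0) = 1.000000, coefficient = 1
x_1 = 1.2750, f(x_1) = 1.625625, coefficient = 4
x_2 = 1.5500, f(x_2) = 2.402500, coefficient = 2
x_3 = 1.8250, f(x_3) = 3.330625, coefficient = 4
x_4 = 2.1000, f(x_4) = 4.410000, coefficient = 2
x_5 = 2.3750, f(x_5) = 5.640625, coefficient = 4
x_6 = 2.6500, f(x_6) = 7.022500, coefficient = 2
x_7 = 2.9250, f(x_7) = 8.555625, coefficient = 4
x_8 = 3.2000, f(x_8) = 10.240000, coefficient = 2
x_9 = 3.4750, f(x_9) = 12.075625, coefficient = 4
x_10 = 3.7500, f(x_10) = 14.062500, coefficient = 1

I ≈ (0.275000/3) × 188.125000 = 17.244792
Exact value: 17.244792
Error: 0.000000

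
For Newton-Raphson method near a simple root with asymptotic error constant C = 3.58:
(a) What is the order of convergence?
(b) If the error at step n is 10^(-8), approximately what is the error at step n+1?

(a) Newton-Raphson has quadratic (order 2) convergence near simple roots.
    This means |e_{n+1}| ≈ C|e_n|².

(b) With |e_n| = 10^(-8) and C = 3.58:
    |e_{n+1}| ≈ 3.58 × (10^(-8))² = 3.58 × 10^(-16)

(a) 2 (quadratic); (b) |e_{n+1}| ≈ 3.580e-16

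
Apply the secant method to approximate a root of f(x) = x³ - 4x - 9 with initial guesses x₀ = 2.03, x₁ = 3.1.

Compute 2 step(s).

f(x) = x³ - 4x - 9
x₀ = 2.03, x₁ = 3.1

Secant formula: x_{n+1} = x_n - f(x_n)(x_n - x_{n-1})/(f(x_n) - f(x_{n-1}))

Iteration 1:
  f(2.030000) = -8.754573
  f(3.100000) = 8.391000
  x_2 = 3.100000 - 8.391000×(3.100000 - 2.030000)/(8.391000 - (-8.754573))
       = 2.576345
Iteration 2:
  f(3.100000) = 8.391000
  f(2.576345) = -2.204757
  x_3 = 2.576345 - (-2.204757)×(2.576345 - 3.100000)/(-2.204757 - 8.391000)
       = 2.685306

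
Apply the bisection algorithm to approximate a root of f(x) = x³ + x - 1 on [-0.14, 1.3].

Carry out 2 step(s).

f(x) = x³ + x - 1
Initial interval: [-0.14, 1.3]

Iteration 1:
  c_1 = (-0.140000 + 1.300000)/2 = 0.580000
  f(c_1) = f(0.580000) = -0.224888
  f(a) × f(c) ≥ 0, new interval: [0.580000, 1.300000]
Iteration 2:
  c_2 = (0.580000 + 1.300000)/2 = 0.940000
  f(c_2) = f(0.940000) = 0.770584
  f(a) × f(c) < 0, new interval: [0.580000, 0.940000]

After 2 iteration(s), the approximation is c_2 = 0.940000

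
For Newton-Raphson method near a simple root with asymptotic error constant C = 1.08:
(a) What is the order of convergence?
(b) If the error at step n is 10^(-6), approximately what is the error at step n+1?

(a) Newton-Raphson has quadratic (order 2) convergence near simple roots.
    This means |e_{n+1}| ≈ C|e_n|².

(b) With |e_n| = 10^(-6) and C = 1.08:
    |e_{n+1}| ≈ 1.08 × (10^(-6))² = 1.08 × 10^(-12)

(a) 2 (quadratic); (b) |e_{n+1}| ≈ 1.080e-12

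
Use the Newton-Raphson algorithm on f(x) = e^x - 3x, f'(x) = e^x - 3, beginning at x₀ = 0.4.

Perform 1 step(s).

f(x) = e^x - 3x
f'(x) = e^x - 3
x₀ = 0.4

Newton-Raphson formula: x_{n+1} = x_n - f(x_n)/f'(x_n)

Iteration 1:
  f(0.400000) = 0.291825
  f'(0.400000) = -1.508175
  x_1 = 0.400000 - 0.291825/(-1.508175) = 0.593495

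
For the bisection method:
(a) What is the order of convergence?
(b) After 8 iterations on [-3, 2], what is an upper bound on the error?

(a) Bisection has linear (order 1) convergence; the error is halved each step.

(b) Error bound = (b-a)/2^n = (2 - (-3))/2^{8}
    = 5/2^{8}

(a) 1 (linear); (b) error ≤ 1.95e-02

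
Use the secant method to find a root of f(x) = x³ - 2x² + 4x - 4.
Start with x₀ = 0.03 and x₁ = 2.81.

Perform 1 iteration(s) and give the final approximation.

f(x) = x³ - 2x² + 4x - 4
x₀ = 0.03, x₁ = 2.81

Secant formula: x_{n+1} = x_n - f(x_n)(x_n - x_{n-1})/(f(x_n) - f(x_{n-1}))

Iteration 1:
  f(0.030000) = -3.881773
  f(2.810000) = 13.635841
  x_2 = 2.810000 - 13.635841×(2.810000 - 0.030000)/(13.635841 - (-3.881773))
       = 0.646027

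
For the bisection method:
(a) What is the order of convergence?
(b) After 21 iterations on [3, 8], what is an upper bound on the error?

(a) Bisection has linear (order 1) convergence; the error is halved each step.

(b) Error bound = (b-a)/2^n = (8 - 3)/2^{21}
    = 5/2^{21}

(a) 1 (linear); (b) error ≤ 2.38e-06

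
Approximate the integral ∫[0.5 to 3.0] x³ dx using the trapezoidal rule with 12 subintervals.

f(x) = x³
a = 0.5, b = 3.0, n = 12
h = (b - a)/n = 0.208333

Trapezoidal rule: (h/2)[f(x₀) + 2f(x₁) + 2f(x₂) + ... + f(xₙ)]

x_0 = 0.5000, f(x_0) = 0.125000, coefficient = 1
x_1 = 0.7083, f(x_1) = 0.355396, coefficient = 2
x_2 = 0.9167, f(x_2) = 0.770255, coefficient = 2
x_3 = 1.1250, f(x_3) = 1.423828, coefficient = 2
x_4 = 1.3333, f(x_4) = 2.370370, coefficient = 2
x_5 = 1.5417, f(x_5) = 3.664135, coefficient = 2
x_6 = 1.7500, f(x_6) = 5.359375, coefficient = 2
x_7 = 1.9583, f(x_7) = 7.510344, coefficient = 2
x_8 = 2.1667, f(x_8) = 10.171296, coefficient = 2
x_9 = 2.3750, f(x_9) = 13.396484, coefficient = 2
x_10 = 2.5833, f(x_10) = 17.240162, coefficient = 2
x_11 = 2.7917, f(x_11) = 21.756583, coefficient = 2
x_12 = 3.0000, f(x_12) = 27.000000, coefficient = 1

I ≈ (0.208333/2) × 195.161458 = 20.329319
Exact value: 20.234375
Error: 0.094944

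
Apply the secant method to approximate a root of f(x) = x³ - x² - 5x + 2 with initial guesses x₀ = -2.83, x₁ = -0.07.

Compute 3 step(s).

f(x) = x³ - x² - 5x + 2
x₀ = -2.83, x₁ = -0.07

Secant formula: x_{n+1} = x_n - f(x_n)(x_n - x_{n-1})/(f(x_n) - f(x_{n-1}))

Iteration 1:
  f(-2.830000) = -14.524087
  f(-0.070000) = 2.344757
  x_2 = -0.070000 - 2.344757×(-0.070000 - (-2.830000))/(2.344757 - (-14.524087))
       = -0.453638
Iteration 2:
  f(-0.070000) = 2.344757
  f(-0.453638) = 3.969050
  x_3 = -0.453638 - 3.969050×(-0.453638 - (-0.070000))/(3.969050 - 2.344757)
       = 0.483803
Iteration 3:
  f(-0.453638) = 3.969050
  f(0.483803) = -0.539838
  x_4 = 0.483803 - (-0.539838)×(0.483803 - (-0.453638))/(-0.539838 - 3.969050)
       = 0.371565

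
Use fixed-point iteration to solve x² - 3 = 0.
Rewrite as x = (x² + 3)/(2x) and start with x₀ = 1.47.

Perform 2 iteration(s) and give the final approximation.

Equation: x² - 3 = 0
Fixed-point form: x = (x² + 3)/(2x)
x₀ = 1.47

x_1 = g(1.470000) = 1.755408
x_2 = g(1.755408) = 1.732206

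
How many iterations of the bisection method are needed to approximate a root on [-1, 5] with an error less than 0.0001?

We need (b-a)/2^n ≤ 0.0001
(5 - (-1))/2^n ≤ 0.0001
6/2^n ≤ 0.0001
2^n ≥ 60000
n ≥ log₂(60000) = 15.87
n ≥ 16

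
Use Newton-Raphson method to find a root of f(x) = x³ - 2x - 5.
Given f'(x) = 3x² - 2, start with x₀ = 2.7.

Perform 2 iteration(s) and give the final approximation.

f(x) = x³ - 2x - 5
f'(x) = 3x² - 2
x₀ = 2.7

Newton-Raphson formula: x_{n+1} = x_n - f(x_n)/f'(x_n)

Iteration 1:
  f(2.700000) = 9.283000
  f'(2.700000) = 19.870000
  x_1 = 2.700000 - 9.283000/19.870000 = 2.232813
Iteration 2:
  f(2.232813) = 1.665964
  f'(2.232813) = 12.956366
  x_2 = 2.232813 - 1.665964/12.956366 = 2.104231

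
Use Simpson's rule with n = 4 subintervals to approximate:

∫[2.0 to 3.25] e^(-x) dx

f(x) = e^(-x)
a = 2.0, b = 3.25, n = 4
h = (b - a)/n = 0.312500

Simpson's rule: (h/3)[f(x₀) + 4f(x₁) + 2f(x₂) + ... + f(xₙ)]

x_0 = 2.0000, f(x_0) = 0.135335, coefficient = 1
x_1 = 2.3125, f(x_1) = 0.099013, coefficient = 4
x_2 = 2.6250, f(x_2) = 0.072440, coefficient = 2
x_3 = 2.9375, f(x_3) = 0.052998, coefficient = 4
x_4 = 3.2500, f(x_4) = 0.038774, coefficient = 1

I ≈ (0.312500/3) × 0.927035 = 0.096566
Exact value: 0.096561
Error: 0.000005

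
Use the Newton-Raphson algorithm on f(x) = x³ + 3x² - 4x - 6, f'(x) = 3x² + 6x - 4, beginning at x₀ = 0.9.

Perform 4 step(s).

f(x) = x³ + 3x² - 4x - 6
f'(x) = 3x² + 6x - 4
x₀ = 0.9

Newton-Raphson formula: x_{n+1} = x_n - f(x_n)/f'(x_n)

Iteration 1:
  f(0.900000) = -6.441000
  f'(0.900000) = 3.830000
  x_1 = 0.900000 - (-6.441000)/3.830000 = 2.581723
Iteration 2:
  f(2.581723) = 20.876938
  f'(2.581723) = 31.486224
  x_2 = 2.581723 - 20.876938/31.486224 = 1.918673
Iteration 3:
  f(1.918673) = 4.432455
  f'(1.918673) = 18.555962
  x_3 = 1.918673 - 4.432455/18.555962 = 1.679804
Iteration 4:
  f(1.679804) = 0.485977
  f'(1.679804) = 14.544044
  x_4 = 1.679804 - 0.485977/14.544044 = 1.646390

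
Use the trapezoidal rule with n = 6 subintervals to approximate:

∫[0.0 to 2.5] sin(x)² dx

f(x) = sin(x)²
a = 0.0, b = 2.5, n = 6
h = (b - a)/n = 0.416667

Trapezoidal rule: (h/2)[f(x₀) + 2f(x₁) + 2f(x₂) + ... + f(xₙ)]

x_0 = 0.0000, f(x_0) = 0.000000, coefficient = 1
x_1 = 0.4167, f(x_1) = 0.163794, coefficient = 2
x_2 = 0.8333, f(x_2) = 0.547862, coefficient = 2
x_3 = 1.2500, f(x_3) = 0.900572, coefficient = 2
x_4 = 1.6667, f(x_4) = 0.990837, coefficient = 2
x_5 = 2.0833, f(x_5) = 0.759518, coefficient = 2
x_6 = 2.5000, f(x_6) = 0.358169, coefficient = 1

I ≈ (0.416667/2) × 7.083333 = 1.475694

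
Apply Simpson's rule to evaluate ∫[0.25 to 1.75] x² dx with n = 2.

f(x) = x²
a = 0.25, b = 1.75, n = 2
h = (b - a)/n = 0.750000

Simpson's rule: (h/3)[f(x₀) + 4f(x₁) + 2f(x₂) + ... + f(xₙ)]

x_0 = 0.2500, f(x_0) = 0.062500, coefficient = 1
x_1 = 1.0000, f(x_1) = 1.000000, coefficient = 4
x_2 = 1.7500, f(x_2) = 3.062500, coefficient = 1

I ≈ (0.750000/3) × 7.125000 = 1.781250
Exact value: 1.781250
Error: 0.000000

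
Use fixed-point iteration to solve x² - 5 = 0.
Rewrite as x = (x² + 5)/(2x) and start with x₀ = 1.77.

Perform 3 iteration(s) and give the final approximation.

Equation: x² - 5 = 0
Fixed-point form: x = (x² + 5)/(2x)
x₀ = 1.77

x_1 = g(1.770000) = 2.297429
x_2 = g(2.297429) = 2.236887
x_3 = g(2.236887) = 2.236068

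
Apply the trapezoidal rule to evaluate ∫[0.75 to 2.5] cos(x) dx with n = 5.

f(x) = cos(x)
a = 0.75, b = 2.5, n = 5
h = (b - a)/n = 0.350000

Trapezoidal rule: (h/2)[f(x₀) + 2f(x₁) + 2f(x₂) + ... + f(xₙ)]

x_0 = 0.7500, f(x_0) = 0.731689, coefficient = 1
x_1 = 1.1000, f(x_1) = 0.453596, coefficient = 2
x_2 = 1.4500, f(x_2) = 0.120503, coefficient = 2
x_3 = 1.8000, f(x_3) = -0.227202, coefficient = 2
x_4 = 2.1500, f(x_4) = -0.547358, coefficient = 2
x_5 = 2.5000, f(x_5) = -0.801144, coefficient = 1

I ≈ (0.350000/2) × -0.470376 = -0.082316
Exact value: -0.083167
Error: 0.000851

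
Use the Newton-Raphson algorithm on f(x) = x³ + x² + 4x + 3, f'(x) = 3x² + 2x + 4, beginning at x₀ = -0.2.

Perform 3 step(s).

f(x) = x³ + x² + 4x + 3
f'(x) = 3x² + 2x + 4
x₀ = -0.2

Newton-Raphson formula: x_{n+1} = x_n - f(x_n)/f'(x_n)

Iteration 1:
  f(-0.200000) = 2.232000
  f'(-0.200000) = 3.720000
  x_1 = -0.200000 - 2.232000/3.720000 = -0.800000
Iteration 2:
  f(-0.800000) = -0.072000
  f'(-0.800000) = 4.320000
  x_2 = -0.800000 - (-0.072000)/4.320000 = -0.783333
Iteration 3:
  f(-0.783333) = -0.000384
  f'(-0.783333) = 4.274167
  x_3 = -0.783333 - (-0.000384)/4.274167 = -0.783243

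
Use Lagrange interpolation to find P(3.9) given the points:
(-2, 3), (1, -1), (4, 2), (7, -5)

Lagrange interpolation formula:
P(x) = Σ yᵢ × Lᵢ(x)
where Lᵢ(x) = Π_{j≠i} (x - xⱼ)/(xᵢ - xⱼ)

L_0(3.9) = (3.9 - 1)/(-2 - 1) × (3.9 - 4)/(-2 - 4) × (3.9 - 7)/(-2 - 7) = -0.005549
L_1(3.9) = (3.9 - (-2))/(1 - (-2)) × (3.9 - 4)/(1 - 4) × (3.9 - 7)/(1 - 7) = 0.033870
L_2(3.9) = (3.9 - (-2))/(4 - (-2)) × (3.9 - 1)/(4 - 1) × (3.9 - 7)/(4 - 7) = 0.982241
L_3(3.9) = (3.9 - (-2))/(7 - (-2)) × (3.9 - 1)/(7 - 1) × (3.9 - 4)/(7 - 4) = -0.010562

P(3.9) = 3×L_0(3.9) + (-1)×L_1(3.9) + 2×L_2(3.9) + (-5)×L_3(3.9)
P(3.9) = 1.966772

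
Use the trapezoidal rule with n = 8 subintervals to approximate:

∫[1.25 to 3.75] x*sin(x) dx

f(x) = x*sin(x)
a = 1.25, b = 3.75, n = 8
h = (b - a)/n = 0.312500

Trapezoidal rule: (h/2)[f(x₀) + 2f(x₁) + 2f(x₂) + ... + f(xₙ)]

x_0 = 1.2500, f(x_0) = 1.186231, coefficient = 1
x_1 = 1.5625, f(x_1) = 1.562446, coefficient = 2
x_2 = 1.8750, f(x_2) = 1.788911, coefficient = 2
x_3 = 2.1875, f(x_3) = 1.784539, coefficient = 2
x_4 = 2.5000, f(x_4) = 1.496180, coefficient = 2
x_5 = 2.8125, f(x_5) = 0.908956, coefficient = 2
x_6 = 3.1250, f(x_6) = 0.051850, coefficient = 2
x_7 = 3.4375, f(x_7) = -1.002402, coefficient = 2
x_8 = 3.7500, f(x_8) = -2.143355, coefficient = 1

I ≈ (0.312500/2) × 12.223837 = 1.909975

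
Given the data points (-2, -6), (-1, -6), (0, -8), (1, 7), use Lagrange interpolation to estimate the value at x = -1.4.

Lagrange interpolation formula:
P(x) = Σ yᵢ × Lᵢ(x)
where Lᵢ(x) = Π_{j≠i} (x - xⱼ)/(xᵢ - xⱼ)

L_0(-1.4) = (-1.4 - (-1))/(-2 - (-1)) × (-1.4 - 0)/(-2 - 0) × (-1.4 - 1)/(-2 - 1) = 0.224000
L_1(-1.4) = (-1.4 - (-2))/(-1 - (-2)) × (-1.4 - 0)/(-1 - 0) × (-1.4 - 1)/(-1 - 1) = 1.008000
L_2(-1.4) = (-1.4 - (-2))/(0 - (-2)) × (-1.4 - (-1))/(0 - (-1)) × (-1.4 - 1)/(0 - 1) = -0.288000
L_3(-1.4) = (-1.4 - (-2))/(1 - (-2)) × (-1.4 - (-1))/(1 - (-1)) × (-1.4 - 0)/(1 - 0) = 0.056000

P(-1.4) = (-6)×L_0(-1.4) + (-6)×L_1(-1.4) + (-8)×L_2(-1.4) + 7×L_3(-1.4)
P(-1.4) = -4.696000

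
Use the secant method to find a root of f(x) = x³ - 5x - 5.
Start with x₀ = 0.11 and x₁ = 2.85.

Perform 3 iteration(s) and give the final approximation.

f(x) = x³ - 5x - 5
x₀ = 0.11, x₁ = 2.85

Secant formula: x_{n+1} = x_n - f(x_n)(x_n - x_{n-1})/(f(x_n) - f(x_{n-1}))

Iteration 1:
  f(0.110000) = -5.548669
  f(2.850000) = 3.899125
  x_2 = 2.850000 - 3.899125×(2.850000 - 0.110000)/(3.899125 - (-5.548669))
       = 1.719196
Iteration 2:
  f(2.850000) = 3.899125
  f(1.719196) = -8.514664
  x_3 = 1.719196 - (-8.514664)×(1.719196 - 2.850000)/(-8.514664 - 3.899125)
       = 2.494819
Iteration 3:
  f(1.719196) = -8.514664
  f(2.494819) = -1.946042
  x_4 = 2.494819 - (-1.946042)×(2.494819 - 1.719196)/(-1.946042 - (-8.514664))
       = 2.724607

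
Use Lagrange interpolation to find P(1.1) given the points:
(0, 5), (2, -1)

Lagrange interpolation formula:
P(x) = Σ yᵢ × Lᵢ(x)
where Lᵢ(x) = Π_{j≠i} (x - xⱼ)/(xᵢ - xⱼ)

L_0(1.1) = (1.1 - 2)/(0 - 2) = 0.450000
L_1(1.1) = (1.1 - 0)/(2 - 0) = 0.550000

P(1.1) = 5×L_0(1.1) + (-1)×L_1(1.1)
P(1.1) = 1.700000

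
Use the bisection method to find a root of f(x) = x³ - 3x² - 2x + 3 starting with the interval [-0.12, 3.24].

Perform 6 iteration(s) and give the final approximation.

f(x) = x³ - 3x² - 2x + 3
Initial interval: [-0.12, 3.24]

Iteration 1:
  c_1 = (-0.120000 + 3.240000)/2 = 1.560000
  f(c_1) = f(1.560000) = -3.624384
  f(a) × f(c) < 0, new interval: [-0.120000, 1.560000]
Iteration 2:
  c_2 = (-0.120000 + 1.560000)/2 = 0.720000
  f(c_2) = f(0.720000) = 0.378048
  f(a) × f(c) ≥ 0, new interval: [0.720000, 1.560000]
Iteration 3:
  c_3 = (0.720000 + 1.560000)/2 = 1.140000
  f(c_3) = f(1.140000) = -1.697256
  f(a) × f(c) < 0, new interval: [0.720000, 1.140000]
Iteration 4:
  c_4 = (0.720000 + 1.140000)/2 = 0.930000
  f(c_4) = f(0.930000) = -0.650343
  f(a) × f(c) < 0, new interval: [0.720000, 0.930000]
Iteration 5:
  c_5 = (0.720000 + 0.930000)/2 = 0.825000
  f(c_5) = f(0.825000) = -0.130359
  f(a) × f(c) < 0, new interval: [0.720000, 0.825000]
Iteration 6:
  c_6 = (0.720000 + 0.825000)/2 = 0.772500
  f(c_6) = f(0.772500) = 0.125725
  f(a) × f(c) ≥ 0, new interval: [0.772500, 0.825000]

After 6 iteration(s), the approximation is c_6 = 0.772500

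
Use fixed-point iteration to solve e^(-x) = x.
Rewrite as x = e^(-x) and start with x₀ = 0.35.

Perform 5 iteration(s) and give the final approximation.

Equation: e^(-x) = x
Fixed-point form: x = e^(-x)
x₀ = 0.35

x_1 = g(0.350000) = 0.704688
x_2 = g(0.704688) = 0.494263
x_3 = g(0.494263) = 0.610020
x_4 = g(0.610020) = 0.543340
x_5 = g(0.543340) = 0.580805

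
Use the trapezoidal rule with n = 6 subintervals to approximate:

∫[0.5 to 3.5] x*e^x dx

f(x) = x*e^x
a = 0.5, b = 3.5, n = 6
h = (b - a)/n = 0.500000

Trapezoidal rule: (h/2)[f(x₀) + 2f(x₁) + 2f(x₂) + ... + f(xₙ)]

x_0 = 0.5000, f(x_0) = 0.824361, coefficient = 1
x_1 = 1.0000, f(x_1) = 2.718282, coefficient = 2
x_2 = 1.5000, f(x_2) = 6.722534, coefficient = 2
x_3 = 2.0000, f(x_3) = 14.778112, coefficient = 2
x_4 = 2.5000, f(x_4) = 30.456235, coefficient = 2
x_5 = 3.0000, f(x_5) = 60.256611, coefficient = 2
x_6 = 3.5000, f(x_6) = 115.904082, coefficient = 1

I ≈ (0.500000/2) × 346.591989 = 86.647997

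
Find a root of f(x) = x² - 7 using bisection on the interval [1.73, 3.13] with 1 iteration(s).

f(x) = x² - 7
Initial interval: [1.73, 3.13]

Iteration 1:
  c_1 = (1.730000 + 3.130000)/2 = 2.430000
  f(c_1) = f(2.430000) = -1.095100
  f(a) × f(c) ≥ 0, new interval: [2.430000, 3.130000]

After 1 iteration(s), the approximation is c_1 = 2.430000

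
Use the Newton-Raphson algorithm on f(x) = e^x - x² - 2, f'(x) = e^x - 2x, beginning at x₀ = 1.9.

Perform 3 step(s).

f(x) = e^x - x² - 2
f'(x) = e^x - 2x
x₀ = 1.9

Newton-Raphson formula: x_{n+1} = x_n - f(x_n)/f'(x_n)

Iteration 1:
  f(1.900000) = 1.075894
  f'(1.900000) = 2.885894
  x_1 = 1.900000 - 1.075894/2.885894 = 1.527189
Iteration 2:
  f(1.527189) = 0.272906
  f'(1.527189) = 1.550834
  x_2 = 1.527189 - 0.272906/1.550834 = 1.351215
Iteration 3:
  f(1.351215) = 0.036333
  f'(1.351215) = 1.159684
  x_3 = 1.351215 - 0.036333/1.159684 = 1.319885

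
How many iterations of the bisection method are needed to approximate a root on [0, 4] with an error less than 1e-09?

We need (b-a)/2^n ≤ 1e-09
(4 - 0)/2^n ≤ 1e-09
4/2^n ≤ 1e-09
2^n ≥ 4000000000
n ≥ log₂(4000000000) = 31.90
n ≥ 32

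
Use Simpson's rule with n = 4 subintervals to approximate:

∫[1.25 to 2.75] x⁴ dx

f(x) = x⁴
a = 1.25, b = 2.75, n = 4
h = (b - a)/n = 0.375000

Simpson's rule: (h/3)[f(x₀) + 4f(x₁) + 2f(x₂) + ... + f(xₙ)]

x_0 = 1.2500, f(x_0) = 2.441406, coefficient = 1
x_1 = 1.6250, f(x_1) = 6.972900, coefficient = 4
x_2 = 2.0000, f(x_2) = 16.000000, coefficient = 2
x_3 = 2.3750, f(x_3) = 31.816650, coefficient = 4
x_4 = 2.7500, f(x_4) = 57.191406, coefficient = 1

I ≈ (0.375000/3) × 246.791016 = 30.848877
Exact value: 30.844922
Error: 0.003955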